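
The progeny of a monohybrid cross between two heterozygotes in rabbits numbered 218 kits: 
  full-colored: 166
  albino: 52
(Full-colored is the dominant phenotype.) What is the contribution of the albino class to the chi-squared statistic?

0.115

For a monohybrid cross between heterozygotes with complete dominance, the expected phenotypic ratio is 3:1.
Total ratio parts = 4. Expected numbers out of 218:
  full-colored: 218 × 3/4 = 163.5
  albino: 218 × 1/4 = 54.5
Contribution of albino: (52 − 54.5)² / 54.5 = 0.1147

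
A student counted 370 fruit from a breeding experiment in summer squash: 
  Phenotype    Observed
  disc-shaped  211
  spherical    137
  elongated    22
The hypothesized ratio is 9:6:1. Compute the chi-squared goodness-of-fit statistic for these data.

0.117

Expected counts for N = 370 under a 9:6:1 ratio (total parts = 16):
  disc-shaped: 370 × 9/16 = 208.125
  spherical: 370 × 6/16 = 138.75
  elongated: 370 × 1/16 = 23.125
χ² = Σ (O − E)² / E
  disc-shaped: (211 − 208.125)² / 208.125 = 0.0397
  spherical: (137 − 138.75)² / 138.75 = 0.0221
  elongated: (22 − 23.125)² / 23.125 = 0.0547
χ² = 0.0397 + 0.0221 + 0.0547 = 0.1165 ≈ 0.117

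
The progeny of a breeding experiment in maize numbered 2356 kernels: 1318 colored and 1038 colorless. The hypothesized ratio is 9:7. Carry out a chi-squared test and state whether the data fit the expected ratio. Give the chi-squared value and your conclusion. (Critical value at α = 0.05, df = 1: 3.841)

Expected counts for N = 2356 under a 9:7 ratio (total parts = 16):
  colored: 2356 × 9/16 = 1325.25
  colorless: 2356 × 7/16 = 1030.75
χ² = Σ (O − E)² / E
  colored: (1318 − 1325.25)² / 1325.25 = 0.0397
  colorless: (1038 − 1030.75)² / 1030.75 = 0.0510
χ² = 0.0397 + 0.0510 = 0.0907 ≈ 0.091
Degrees of freedom = 2 − 1 = 1; critical value at α = 0.05 is 3.841.
Since 0.091 < 3.841, we fail to reject the null hypothesis — the data are consistent with the 9:7 ratio.

0.091; consistent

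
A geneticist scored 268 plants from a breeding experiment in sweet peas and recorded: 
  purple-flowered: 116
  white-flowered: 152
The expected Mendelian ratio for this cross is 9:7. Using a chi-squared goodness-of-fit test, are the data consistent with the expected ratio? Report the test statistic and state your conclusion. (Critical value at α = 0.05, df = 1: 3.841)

The 9:7 ratio has 16 parts, so with N = 268 the expected counts are:
  purple-flowered: 268 × 9/16 = 150.75
  white-flowered: 268 × 7/16 = 117.25
χ² = Σ (O − E)² / E
  purple-flowered: (116 − 150.75)² / 150.75 = 8.0104
  white-flowered: (152 − 117.25)² / 117.25 = 10.2990
χ² = 8.0104 + 10.2990 = 18.3094 ≈ 18.309
Degrees of freedom = 2 − 1 = 1; critical value at α = 0.05 is 3.841.
Since 18.309 > 3.841, we reject the null hypothesis — the data do not fit the 9:7 ratio.

18.309; not consistent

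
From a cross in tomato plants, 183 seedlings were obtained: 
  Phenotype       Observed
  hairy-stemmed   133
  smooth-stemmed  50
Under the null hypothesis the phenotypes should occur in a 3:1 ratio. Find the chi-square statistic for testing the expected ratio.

0.526

The 3:1 ratio has 4 parts, so with N = 183 the expected counts are:
  hairy-stemmed: 183 × 3/4 = 137.25
  smooth-stemmed: 183 × 1/4 = 45.75
χ² = Σ (O − E)² / E
  hairy-stemmed: (133 − 137.25)² / 137.25 = 0.1316
  smooth-stemmed: (50 − 45.75)² / 45.75 = 0.3948
χ² = 0.1316 + 0.3948 = 0.5264 ≈ 0.526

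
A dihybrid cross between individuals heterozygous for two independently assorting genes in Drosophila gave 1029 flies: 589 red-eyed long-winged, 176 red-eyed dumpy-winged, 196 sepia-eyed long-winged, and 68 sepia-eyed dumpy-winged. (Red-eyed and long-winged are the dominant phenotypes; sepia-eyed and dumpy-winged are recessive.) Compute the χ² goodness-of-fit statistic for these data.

A dihybrid F₂ with independent assortment and complete dominance at both loci gives a 9:3:3:1 phenotypic ratio.
Total ratio parts = 16. Expected numbers out of 1029:
  red-eyed long-winged: 1029 × 9/16 = 578.8125
  red-eyed dumpy-winged: 1029 × 3/16 = 192.9375
  sepia-eyed long-winged: 1029 × 3/16 = 192.9375
  sepia-eyed dumpy-winged: 1029 × 1/16 = 64.3125
χ² = Σ (O − E)² / E
  red-eyed long-winged: (589 − 578.8125)² / 578.8125 = 0.1793
  red-eyed dumpy-winged: (176 − 192.9375)² / 192.9375 = 1.4869
  sepia-eyed long-winged: (196 − 192.9375)² / 192.9375 = 0.0486
  sepia-eyed dumpy-winged: (68 − 64.3125)² / 64.3125 = 0.2114
χ² = 0.1793 + 1.4869 + 0.0486 + 0.2114 = 1.9262 ≈ 1.926

1.926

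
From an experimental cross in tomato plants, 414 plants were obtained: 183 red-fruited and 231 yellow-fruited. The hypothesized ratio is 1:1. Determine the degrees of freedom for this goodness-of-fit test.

1

A goodness-of-fit test with 2 phenotype classes has df = 2 − 1 = 1.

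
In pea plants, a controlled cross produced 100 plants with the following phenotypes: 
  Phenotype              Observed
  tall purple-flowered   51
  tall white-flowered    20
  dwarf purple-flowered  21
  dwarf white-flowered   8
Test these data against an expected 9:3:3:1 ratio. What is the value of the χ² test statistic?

1.333

The 9:3:3:1 ratio has 16 parts, so with N = 100 the expected counts are:
  tall purple-flowered: 100 × 9/16 = 56.25
  tall white-flowered: 100 × 3/16 = 18.75
  dwarf purple-flowered: 100 × 3/16 = 18.75
  dwarf white-flowered: 100 × 1/16 = 6.25
χ² = Σ (O − E)² / E
  tall purple-flowered: (51 − 56.25)² / 56.25 = 0.4900
  tall white-flowered: (20 − 18.75)² / 18.75 = 0.0833
  dwarf purple-flowered: (21 − 18.75)² / 18.75 = 0.2700
  dwarf white-flowered: (8 − 6.25)² / 6.25 = 0.4900
χ² = 0.4900 + 0.0833 + 0.2700 + 0.4900 = 1.3333 ≈ 1.333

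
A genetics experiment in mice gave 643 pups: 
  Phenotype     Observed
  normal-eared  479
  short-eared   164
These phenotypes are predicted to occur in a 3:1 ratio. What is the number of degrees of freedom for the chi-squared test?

1

A goodness-of-fit test with 2 phenotype classes has df = 2 − 1 = 1.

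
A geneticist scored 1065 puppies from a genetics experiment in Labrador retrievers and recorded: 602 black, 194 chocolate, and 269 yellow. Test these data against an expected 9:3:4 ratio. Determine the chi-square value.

The 9:3:4 ratio has 16 parts, so with N = 1065 the expected counts are:
  black: 1065 × 9/16 = 599.0625
  chocolate: 1065 × 3/16 = 199.6875
  yellow: 1065 × 4/16 = 266.25
χ² = Σ (O − E)² / E
  black: (602 − 599.0625)² / 599.0625 = 0.0144
  chocolate: (194 − 199.6875)² / 199.6875 = 0.1620
  yellow: (269 − 266.25)² / 266.25 = 0.0284
χ² = 0.0144 + 0.1620 + 0.0284 = 0.2048 ≈ 0.205

0.205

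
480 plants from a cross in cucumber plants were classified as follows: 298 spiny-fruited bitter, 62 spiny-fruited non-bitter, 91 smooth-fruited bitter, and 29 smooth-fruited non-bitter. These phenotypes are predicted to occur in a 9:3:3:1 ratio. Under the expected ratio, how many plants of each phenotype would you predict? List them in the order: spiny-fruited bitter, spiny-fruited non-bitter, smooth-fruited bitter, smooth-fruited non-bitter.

The 9:3:3:1 ratio has 16 parts, so with N = 480 the expected counts are:
  spiny-fruited bitter: 480 × 9/16 = 270
  spiny-fruited non-bitter: 480 × 3/16 = 90
  smooth-fruited bitter: 480 × 3/16 = 90
  smooth-fruited non-bitter: 480 × 1/16 = 30

270, 90, 90, 30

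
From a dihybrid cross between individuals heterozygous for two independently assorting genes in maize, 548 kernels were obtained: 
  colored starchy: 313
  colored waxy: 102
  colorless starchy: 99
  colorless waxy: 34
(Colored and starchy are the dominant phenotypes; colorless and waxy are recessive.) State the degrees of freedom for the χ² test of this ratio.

A dihybrid F₂ with independent assortment and complete dominance at both loci gives a 9:3:3:1 phenotypic ratio.
A goodness-of-fit test with 4 phenotype classes has df = 4 − 1 = 3.

3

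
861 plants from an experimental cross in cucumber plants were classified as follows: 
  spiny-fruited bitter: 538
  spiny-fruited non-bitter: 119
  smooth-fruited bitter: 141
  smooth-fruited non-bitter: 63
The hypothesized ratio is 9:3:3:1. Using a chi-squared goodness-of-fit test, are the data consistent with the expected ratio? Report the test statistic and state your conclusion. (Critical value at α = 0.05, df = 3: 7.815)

Total ratio parts = 16. Expected numbers out of 861:
  spiny-fruited bitter: 861 × 9/16 = 484.3125
  spiny-fruited non-bitter: 861 × 3/16 = 161.4375
  smooth-fruited bitter: 861 × 3/16 = 161.4375
  smooth-fruited non-bitter: 861 × 1/16 = 53.8125
χ² = Σ (O − E)² / E
  spiny-fruited bitter: (538 − 484.3125)² / 484.3125 = 5.9514
  spiny-fruited non-bitter: (119 − 161.4375)² / 161.4375 = 11.1557
  smooth-fruited bitter: (141 − 161.4375)² / 161.4375 = 2.5873
  smooth-fruited non-bitter: (63 − 53.8125)² / 53.8125 = 1.5686
χ² = 5.9514 + 11.1557 + 2.5873 + 1.5686 = 21.263
Degrees of freedom = 4 − 1 = 3; critical value at α = 0.05 is 7.815.
Since 21.263 > 7.815, we reject the null hypothesis — the data do not fit the 9:3:3:1 ratio.

21.263; not consistent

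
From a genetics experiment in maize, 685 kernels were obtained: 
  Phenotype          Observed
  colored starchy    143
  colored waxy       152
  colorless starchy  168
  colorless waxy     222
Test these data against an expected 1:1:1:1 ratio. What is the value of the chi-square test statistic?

21.926

Total ratio parts = 4. Expected numbers out of 685:
  colored starchy: 685 × 1/4 = 171.25
  colored waxy: 685 × 1/4 = 171.25
  colorless starchy: 685 × 1/4 = 171.25
  colorless waxy: 685 × 1/4 = 171.25
χ² = Σ (O − E)² / E
  colored starchy: (143 − 171.25)² / 171.25 = 4.6602
  colored waxy: (152 − 171.25)² / 171.25 = 2.1639
  colorless starchy: (168 − 171.25)² / 171.25 = 0.0617
  colorless waxy: (222 − 171.25)² / 171.25 = 15.0398
χ² = 4.6602 + 2.1639 + 0.0617 + 15.0398 = 21.9256 ≈ 21.926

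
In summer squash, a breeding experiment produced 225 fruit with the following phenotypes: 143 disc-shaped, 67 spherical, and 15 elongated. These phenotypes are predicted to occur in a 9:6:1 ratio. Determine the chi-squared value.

Under the 9:6:1 hypothesis (Σ ratio = 16, N = 225):
  disc-shaped: 225 × 9/16 = 126.5625
  spherical: 225 × 6/16 = 84.375
  elongated: 225 × 1/16 = 14.0625
χ² = Σ (O − E)² / E
  disc-shaped: (143 − 126.5625)² / 126.5625 = 2.1348
  spherical: (67 − 84.375)² / 84.375 = 3.5780
  elongated: (15 − 14.0625)² / 14.0625 = 0.0625
χ² = 2.1348 + 3.5780 + 0.0625 = 5.7753 ≈ 5.775

5.775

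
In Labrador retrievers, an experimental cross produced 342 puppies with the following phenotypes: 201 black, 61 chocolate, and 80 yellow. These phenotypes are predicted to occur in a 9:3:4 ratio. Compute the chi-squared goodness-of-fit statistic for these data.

Expected counts for N = 342 under a 9:3:4 ratio (total parts = 16):
  black: 342 × 9/16 = 192.375
  chocolate: 342 × 3/16 = 64.125
  yellow: 342 × 4/16 = 85.5
χ² = Σ (O − E)² / E
  black: (201 − 192.375)² / 192.375 = 0.3867
  chocolate: (61 − 64.125)² / 64.125 = 0.1523
  yellow: (80 − 85.5)² / 85.5 = 0.3538
χ² = 0.3867 + 0.1523 + 0.3538 = 0.8928 ≈ 0.893

0.893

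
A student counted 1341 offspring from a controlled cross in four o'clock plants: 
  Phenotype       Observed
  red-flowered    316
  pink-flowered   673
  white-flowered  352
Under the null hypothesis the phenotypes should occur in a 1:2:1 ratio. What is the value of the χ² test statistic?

The 1:2:1 ratio has 4 parts, so with N = 1341 the expected counts are:
  red-flowered: 1341 × 1/4 = 335.25
  pink-flowered: 1341 × 2/4 = 670.5
  white-flowered: 1341 × 1/4 = 335.25
χ² = Σ (O − E)² / E
  red-flowered: (316 − 335.25)² / 335.25 = 1.1053
  pink-flowered: (673 − 670.5)² / 670.5 = 0.0093
  white-flowered: (352 − 335.25)² / 335.25 = 0.8369
χ² = 1.1053 + 0.0093 + 0.8369 = 1.9515 ≈ 1.952

1.952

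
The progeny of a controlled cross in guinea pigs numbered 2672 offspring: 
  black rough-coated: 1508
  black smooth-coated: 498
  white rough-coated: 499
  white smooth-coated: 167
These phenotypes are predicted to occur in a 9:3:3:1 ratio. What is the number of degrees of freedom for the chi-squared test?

3

A goodness-of-fit test with 4 phenotype classes has df = 4 − 1 = 3.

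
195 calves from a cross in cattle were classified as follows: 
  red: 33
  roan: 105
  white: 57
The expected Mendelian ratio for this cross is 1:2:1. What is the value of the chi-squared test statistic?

7.062

Expected counts for N = 195 under a 1:2:1 ratio (total parts = 4):
  red: 195 × 1/4 = 48.75
  roan: 195 × 2/4 = 97.5
  white: 195 × 1/4 = 48.75
χ² = Σ (O − E)² / E
  red: (33 − 48.75)² / 48.75 = 5.0885
  roan: (105 − 97.5)² / 97.5 = 0.5769
  white: (57 − 48.75)² / 48.75 = 1.3962
χ² = 5.0885 + 0.5769 + 1.3962 = 7.0616 ≈ 7.062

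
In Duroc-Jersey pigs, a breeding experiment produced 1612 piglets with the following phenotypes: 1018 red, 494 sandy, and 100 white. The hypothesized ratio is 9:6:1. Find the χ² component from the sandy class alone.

20.199

Expected counts for N = 1612 under a 9:6:1 ratio (total parts = 16):
  red: 1612 × 9/16 = 906.75
  sandy: 1612 × 6/16 = 604.5
  white: 1612 × 1/16 = 100.75
Contribution of sandy: (494 − 604.5)² / 604.5 = 20.1989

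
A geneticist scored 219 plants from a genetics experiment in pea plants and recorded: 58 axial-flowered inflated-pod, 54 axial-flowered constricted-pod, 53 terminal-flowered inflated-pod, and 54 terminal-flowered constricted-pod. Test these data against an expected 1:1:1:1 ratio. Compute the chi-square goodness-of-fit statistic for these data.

Expected counts for N = 219 under a 1:1:1:1 ratio (total parts = 4):
  axial-flowered inflated-pod: 219 × 1/4 = 54.75
  axial-flowered constricted-pod: 219 × 1/4 = 54.75
  terminal-flowered inflated-pod: 219 × 1/4 = 54.75
  terminal-flowered constricted-pod: 219 × 1/4 = 54.75
χ² = Σ (O − E)² / E
  axial-flowered inflated-pod: (58 − 54.75)² / 54.75 = 0.1929
  axial-flowered constricted-pod: (54 − 54.75)² / 54.75 = 0.0103
  terminal-flowered inflated-pod: (53 − 54.75)² / 54.75 = 0.0559
  terminal-flowered constricted-pod: (54 − 54.75)² / 54.75 = 0.0103
χ² = 0.1929 + 0.0103 + 0.0559 + 0.0103 = 0.2694 ≈ 0.269

0.269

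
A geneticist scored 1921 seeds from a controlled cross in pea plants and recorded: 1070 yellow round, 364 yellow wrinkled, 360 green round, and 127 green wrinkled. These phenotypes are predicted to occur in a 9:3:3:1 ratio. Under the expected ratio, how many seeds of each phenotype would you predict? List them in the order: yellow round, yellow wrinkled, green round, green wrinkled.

1080.5625, 360.1875, 360.1875, 120.0625

Under the 9:3:3:1 hypothesis (Σ ratio = 16, N = 1921):
  yellow round: 1921 × 9/16 = 1080.5625
  yellow wrinkled: 1921 × 3/16 = 360.1875
  green round: 1921 × 3/16 = 360.1875
  green wrinkled: 1921 × 1/16 = 120.0625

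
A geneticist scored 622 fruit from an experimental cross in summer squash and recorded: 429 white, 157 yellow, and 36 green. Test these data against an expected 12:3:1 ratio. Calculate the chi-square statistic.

Total ratio parts = 16. Expected numbers out of 622:
  white: 622 × 12/16 = 466.5
  yellow: 622 × 3/16 = 116.625
  green: 622 × 1/16 = 38.875
χ² = Σ (O − E)² / E
  white: (429 − 466.5)² / 466.5 = 3.0145
  yellow: (157 − 116.625)² / 116.625 = 13.9776
  green: (36 − 38.875)² / 38.875 = 0.2126
χ² = 3.0145 + 13.9776 + 0.2126 = 17.2047 ≈ 17.205

17.205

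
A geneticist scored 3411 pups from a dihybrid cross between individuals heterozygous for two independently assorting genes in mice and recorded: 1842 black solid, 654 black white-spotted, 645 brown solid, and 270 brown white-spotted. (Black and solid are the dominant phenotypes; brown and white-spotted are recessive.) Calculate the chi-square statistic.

A dihybrid F₂ with independent assortment and complete dominance at both loci gives a 9:3:3:1 phenotypic ratio.
Expected counts for N = 3411 under a 9:3:3:1 ratio (total parts = 16):
  black solid: 3411 × 9/16 = 1918.6875
  black white-spotted: 3411 × 3/16 = 639.5625
  brown solid: 3411 × 3/16 = 639.5625
  brown white-spotted: 3411 × 1/16 = 213.1875
χ² = Σ (O − E)² / E
  black solid: (1842 − 1918.6875)² / 1918.6875 = 3.0651
  black white-spotted: (654 − 639.5625)² / 639.5625 = 0.3259
  brown solid: (645 − 639.5625)² / 639.5625 = 0.0462
  brown white-spotted: (270 − 213.1875)² / 213.1875 = 15.1400
χ² = 3.0651 + 0.3259 + 0.0462 + 15.1400 = 18.5772 ≈ 18.577

18.577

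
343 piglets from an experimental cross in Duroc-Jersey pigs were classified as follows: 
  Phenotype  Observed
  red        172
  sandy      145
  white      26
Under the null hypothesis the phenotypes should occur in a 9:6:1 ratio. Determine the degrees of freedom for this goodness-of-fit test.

2

A goodness-of-fit test with 3 phenotype classes has df = 3 − 1 = 2.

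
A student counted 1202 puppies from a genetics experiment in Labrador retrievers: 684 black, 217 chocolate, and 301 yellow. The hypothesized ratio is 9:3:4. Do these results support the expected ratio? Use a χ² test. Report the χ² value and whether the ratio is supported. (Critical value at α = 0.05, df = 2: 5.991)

0.404; consistent

Expected counts for N = 1202 under a 9:3:4 ratio (total parts = 16):
  black: 1202 × 9/16 = 676.125
  chocolate: 1202 × 3/16 = 225.375
  yellow: 1202 × 4/16 = 300.5
χ² = Σ (O − E)² / E
  black: (684 − 676.125)² / 676.125 = 0.0917
  chocolate: (217 − 225.375)² / 225.375 = 0.3112
  yellow: (301 − 300.5)² / 300.5 = 0.0008
χ² = 0.0917 + 0.3112 + 0.0008 = 0.4037 ≈ 0.404
Degrees of freedom = 3 − 1 = 2; critical value at α = 0.05 is 5.991.
Since 0.404 < 5.991, we fail to reject the null hypothesis — the data are consistent with the 9:3:4 ratio.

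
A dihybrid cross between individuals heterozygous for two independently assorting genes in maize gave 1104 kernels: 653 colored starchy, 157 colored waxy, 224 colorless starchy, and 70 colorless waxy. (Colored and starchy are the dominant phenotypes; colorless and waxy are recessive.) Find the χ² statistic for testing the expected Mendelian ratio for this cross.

15.137

A dihybrid F₂ with independent assortment and complete dominance at both loci gives a 9:3:3:1 phenotypic ratio.
Under the 9:3:3:1 hypothesis (Σ ratio = 16, N = 1104):
  colored starchy: 1104 × 9/16 = 621
  colored waxy: 1104 × 3/16 = 207
  colorless starchy: 1104 × 3/16 = 207
  colorless waxy: 1104 × 1/16 = 69
χ² = Σ (O − E)² / E
  colored starchy: (653 − 621)² / 621 = 1.6490
  colored waxy: (157 − 207)² / 207 = 12.0773
  colorless starchy: (224 − 207)² / 207 = 1.3961
  colorless waxy: (70 − 69)² / 69 = 0.0145
χ² = 1.6490 + 12.0773 + 1.3961 + 0.0145 = 15.1369 ≈ 15.137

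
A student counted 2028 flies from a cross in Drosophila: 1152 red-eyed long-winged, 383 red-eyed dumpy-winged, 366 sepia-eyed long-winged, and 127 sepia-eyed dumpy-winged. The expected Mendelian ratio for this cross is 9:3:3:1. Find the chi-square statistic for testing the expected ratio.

0.665

Under the 9:3:3:1 hypothesis (Σ ratio = 16, N = 2028):
  red-eyed long-winged: 2028 × 9/16 = 1140.75
  red-eyed dumpy-winged: 2028 × 3/16 = 380.25
  sepia-eyed long-winged: 2028 × 3/16 = 380.25
  sepia-eyed dumpy-winged: 2028 × 1/16 = 126.75
χ² = Σ (O − E)² / E
  red-eyed long-winged: (1152 − 1140.75)² / 1140.75 = 0.1109
  red-eyed dumpy-winged: (383 − 380.25)² / 380.25 = 0.0199
  sepia-eyed long-winged: (366 − 380.25)² / 380.25 = 0.5340
  sepia-eyed dumpy-winged: (127 − 126.75)² / 126.75 = 0.0005
χ² = 0.1109 + 0.0199 + 0.5340 + 0.0005 = 0.6653 ≈ 0.665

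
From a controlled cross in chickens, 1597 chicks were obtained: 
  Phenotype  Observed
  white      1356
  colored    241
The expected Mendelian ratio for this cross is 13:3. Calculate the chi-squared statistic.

Expected counts for N = 1597 under a 13:3 ratio (total parts = 16):
  white: 1597 × 13/16 = 1297.5625
  colored: 1597 × 3/16 = 299.4375
χ² = Σ (O − E)² / E
  white: (1356 − 1297.5625)² / 1297.5625 = 2.6318
  colored: (241 − 299.4375)² / 299.4375 = 11.4045
χ² = 2.6318 + 11.4045 = 14.0363 ≈ 14.036

14.036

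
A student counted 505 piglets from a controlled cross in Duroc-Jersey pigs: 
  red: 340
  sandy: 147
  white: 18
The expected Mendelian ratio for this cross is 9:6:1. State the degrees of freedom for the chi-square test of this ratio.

A goodness-of-fit test with 3 phenotype classes has df = 3 − 1 = 2.

2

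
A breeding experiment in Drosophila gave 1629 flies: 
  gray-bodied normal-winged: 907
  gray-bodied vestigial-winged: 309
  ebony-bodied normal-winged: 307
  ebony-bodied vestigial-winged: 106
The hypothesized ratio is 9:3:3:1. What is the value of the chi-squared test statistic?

Expected counts for N = 1629 under a 9:3:3:1 ratio (total parts = 16):
  gray-bodied normal-winged: 1629 × 9/16 = 916.3125
  gray-bodied vestigial-winged: 1629 × 3/16 = 305.4375
  ebony-bodied normal-winged: 1629 × 3/16 = 305.4375
  ebony-bodied vestigial-winged: 1629 × 1/16 = 101.8125
χ² = Σ (O − E)² / E
  gray-bodied normal-winged: (907 − 916.3125)² / 916.3125 = 0.0946
  gray-bodied vestigial-winged: (309 − 305.4375)² / 305.4375 = 0.0416
  ebony-bodied normal-winged: (307 − 305.4375)² / 305.4375 = 0.0080
  ebony-bodied vestigial-winged: (106 − 101.8125)² / 101.8125 = 0.1722
χ² = 0.0946 + 0.0416 + 0.0080 + 0.1722 = 0.3164 ≈ 0.316

0.316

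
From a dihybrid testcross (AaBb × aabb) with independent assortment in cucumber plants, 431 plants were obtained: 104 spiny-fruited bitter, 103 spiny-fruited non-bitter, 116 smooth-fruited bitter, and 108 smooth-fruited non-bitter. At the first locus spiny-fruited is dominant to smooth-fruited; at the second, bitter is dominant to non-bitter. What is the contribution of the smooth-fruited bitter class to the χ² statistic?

0.632

A dihybrid testcross with independent assortment gives a 1:1:1:1 ratio.
The 1:1:1:1 ratio has 4 parts, so with N = 431 the expected counts are:
  spiny-fruited bitter: 431 × 1/4 = 107.75
  spiny-fruited non-bitter: 431 × 1/4 = 107.75
  smooth-fruited bitter: 431 × 1/4 = 107.75
  smooth-fruited non-bitter: 431 × 1/4 = 107.75
Contribution of smooth-fruited bitter: (116 − 107.75)² / 107.75 = 0.6317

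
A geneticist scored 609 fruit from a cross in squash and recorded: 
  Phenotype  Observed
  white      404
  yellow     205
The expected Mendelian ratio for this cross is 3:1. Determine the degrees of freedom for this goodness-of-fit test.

A goodness-of-fit test with 2 phenotype classes has df = 2 − 1 = 1.

1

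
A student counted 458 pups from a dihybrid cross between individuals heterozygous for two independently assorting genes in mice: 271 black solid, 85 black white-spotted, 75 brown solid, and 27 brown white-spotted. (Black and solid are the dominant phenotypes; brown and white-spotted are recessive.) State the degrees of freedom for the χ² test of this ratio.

3

A dihybrid F₂ with independent assortment and complete dominance at both loci gives a 9:3:3:1 phenotypic ratio.
A goodness-of-fit test with 4 phenotype classes has df = 4 − 1 = 3.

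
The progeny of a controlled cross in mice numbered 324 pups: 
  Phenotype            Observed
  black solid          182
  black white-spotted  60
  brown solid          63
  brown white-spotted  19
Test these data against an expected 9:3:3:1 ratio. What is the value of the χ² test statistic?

0.170

Total ratio parts = 16. Expected numbers out of 324:
  black solid: 324 × 9/16 = 182.25
  black white-spotted: 324 × 3/16 = 60.75
  brown solid: 324 × 3/16 = 60.75
  brown white-spotted: 324 × 1/16 = 20.25
χ² = Σ (O − E)² / E
  black solid: (182 − 182.25)² / 182.25 = 0.0003
  black white-spotted: (60 − 60.75)² / 60.75 = 0.0093
  brown solid: (63 − 60.75)² / 60.75 = 0.0833
  brown white-spotted: (19 − 20.25)² / 20.25 = 0.0772
χ² = 0.0003 + 0.0093 + 0.0833 + 0.0772 = 0.1701 ≈ 0.170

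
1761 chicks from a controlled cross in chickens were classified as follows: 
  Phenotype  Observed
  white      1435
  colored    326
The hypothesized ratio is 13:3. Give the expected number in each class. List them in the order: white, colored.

1430.8125, 330.1875

Expected counts for N = 1761 under a 13:3 ratio (total parts = 16):
  white: 1761 × 13/16 = 1430.8125
  colored: 1761 × 3/16 = 330.1875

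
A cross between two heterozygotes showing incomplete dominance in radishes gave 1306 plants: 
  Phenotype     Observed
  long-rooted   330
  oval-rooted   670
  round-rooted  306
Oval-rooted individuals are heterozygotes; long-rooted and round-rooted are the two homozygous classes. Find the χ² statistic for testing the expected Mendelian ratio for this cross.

1.767

With incomplete dominance, a heterozygote × heterozygote cross gives a 1:2:1 phenotypic ratio.
The 1:2:1 ratio has 4 parts, so with N = 1306 the expected counts are:
  long-rooted: 1306 × 1/4 = 326.5
  oval-rooted: 1306 × 2/4 = 653
  round-rooted: 1306 × 1/4 = 326.5
χ² = Σ (O − E)² / E
  long-rooted: (330 − 326.5)² / 326.5 = 0.0375
  oval-rooted: (670 − 653)² / 653 = 0.4426
  round-rooted: (306 − 326.5)² / 326.5 = 1.2871
χ² = 0.0375 + 0.4426 + 1.2871 = 1.7672 ≈ 1.767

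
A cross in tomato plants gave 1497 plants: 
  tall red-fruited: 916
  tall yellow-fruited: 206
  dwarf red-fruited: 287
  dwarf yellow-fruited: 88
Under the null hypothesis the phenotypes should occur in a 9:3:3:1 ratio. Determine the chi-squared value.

Total ratio parts = 16. Expected numbers out of 1497:
  tall red-fruited: 1497 × 9/16 = 842.0625
  tall yellow-fruited: 1497 × 3/16 = 280.6875
  dwarf red-fruited: 1497 × 3/16 = 280.6875
  dwarf yellow-fruited: 1497 × 1/16 = 93.5625
χ² = Σ (O − E)² / E
  tall red-fruited: (916 − 842.0625)² / 842.0625 = 6.4921
  tall yellow-fruited: (206 − 280.6875)² / 280.6875 = 19.8734
  dwarf red-fruited: (287 − 280.6875)² / 280.6875 = 0.1420
  dwarf yellow-fruited: (88 − 93.5625)² / 93.5625 = 0.3307
χ² = 6.4921 + 19.8734 + 0.1420 + 0.3307 = 26.8382 ≈ 26.838

26.838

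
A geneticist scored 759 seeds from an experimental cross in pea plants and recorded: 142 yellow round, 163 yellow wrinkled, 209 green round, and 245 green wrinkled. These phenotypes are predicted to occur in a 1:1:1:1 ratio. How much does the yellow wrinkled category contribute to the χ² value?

Expected counts for N = 759 under a 1:1:1:1 ratio (total parts = 4):
  yellow round: 759 × 1/4 = 189.75
  yellow wrinkled: 759 × 1/4 = 189.75
  green round: 759 × 1/4 = 189.75
  green wrinkled: 759 × 1/4 = 189.75
Contribution of yellow wrinkled: (163 − 189.75)² / 189.75 = 3.7711

3.771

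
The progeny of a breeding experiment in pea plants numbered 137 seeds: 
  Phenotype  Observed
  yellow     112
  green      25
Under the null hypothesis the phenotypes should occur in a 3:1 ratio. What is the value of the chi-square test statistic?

Expected counts for N = 137 under a 3:1 ratio (total parts = 4):
  yellow: 137 × 3/4 = 102.75
  green: 137 × 1/4 = 34.25
χ² = Σ (O − E)² / E
  yellow: (112 − 102.75)² / 102.75 = 0.8327
  green: (25 − 34.25)² / 34.25 = 2.4982
χ² = 0.8327 + 2.4982 = 3.3309 ≈ 3.331

3.331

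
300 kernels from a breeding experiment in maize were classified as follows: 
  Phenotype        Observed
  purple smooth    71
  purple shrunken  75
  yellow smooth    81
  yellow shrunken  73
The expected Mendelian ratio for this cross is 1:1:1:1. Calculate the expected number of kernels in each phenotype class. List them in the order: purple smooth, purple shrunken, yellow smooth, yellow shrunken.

Under the 1:1:1:1 hypothesis (Σ ratio = 4, N = 300):
  purple smooth: 300 × 1/4 = 75
  purple shrunken: 300 × 1/4 = 75
  yellow smooth: 300 × 1/4 = 75
  yellow shrunken: 300 × 1/4 = 75

75, 75, 75, 75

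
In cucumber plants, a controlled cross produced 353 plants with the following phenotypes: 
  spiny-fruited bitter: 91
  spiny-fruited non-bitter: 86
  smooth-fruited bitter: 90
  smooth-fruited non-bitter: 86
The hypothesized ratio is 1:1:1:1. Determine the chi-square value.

0.235

The 1:1:1:1 ratio has 4 parts, so with N = 353 the expected counts are:
  spiny-fruited bitter: 353 × 1/4 = 88.25
  spiny-fruited non-bitter: 353 × 1/4 = 88.25
  smooth-fruited bitter: 353 × 1/4 = 88.25
  smooth-fruited non-bitter: 353 × 1/4 = 88.25
χ² = Σ (O − E)² / E
  spiny-fruited bitter: (91 − 88.25)² / 88.25 = 0.0857
  spiny-fruited non-bitter: (86 − 88.25)² / 88.25 = 0.0574
  smooth-fruited bitter: (90 − 88.25)² / 88.25 = 0.0347
  smooth-fruited non-bitter: (86 − 88.25)² / 88.25 = 0.0574
χ² = 0.0857 + 0.0574 + 0.0347 + 0.0574 = 0.2352 ≈ 0.235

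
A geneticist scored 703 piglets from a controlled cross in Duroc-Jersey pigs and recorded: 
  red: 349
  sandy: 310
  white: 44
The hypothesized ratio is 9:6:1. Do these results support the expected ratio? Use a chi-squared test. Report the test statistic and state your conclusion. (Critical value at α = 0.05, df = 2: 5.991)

Total ratio parts = 16. Expected numbers out of 703:
  red: 703 × 9/16 = 395.4375
  sandy: 703 × 6/16 = 263.625
  white: 703 × 1/16 = 43.9375
χ² = Σ (O − E)² / E
  red: (349 − 395.4375)² / 395.4375 = 5.4533
  sandy: (310 − 263.625)² / 263.625 = 8.1580
  white: (44 − 43.9375)² / 43.9375 = 0.0001
χ² = 5.4533 + 8.1580 + 0.0001 = 13.6114 ≈ 13.611
Degrees of freedom = 3 − 1 = 2; critical value at α = 0.05 is 5.991.
Since 13.611 > 5.991, we reject the null hypothesis — the data do not fit the 9:6:1 ratio.

13.611; not consistent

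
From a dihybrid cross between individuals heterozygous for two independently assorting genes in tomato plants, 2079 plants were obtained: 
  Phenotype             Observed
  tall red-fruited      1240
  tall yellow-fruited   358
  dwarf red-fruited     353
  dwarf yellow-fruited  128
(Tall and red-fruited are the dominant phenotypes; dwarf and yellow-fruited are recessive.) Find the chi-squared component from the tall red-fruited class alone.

A dihybrid F₂ with independent assortment and complete dominance at both loci gives a 9:3:3:1 phenotypic ratio.
Under the 9:3:3:1 hypothesis (Σ ratio = 16, N = 2079):
  tall red-fruited: 2079 × 9/16 = 1169.4375
  tall yellow-fruited: 2079 × 3/16 = 389.8125
  dwarf red-fruited: 2079 × 3/16 = 389.8125
  dwarf yellow-fruited: 2079 × 1/16 = 129.9375
Contribution of tall red-fruited: (1240 − 1169.4375)² / 1169.4375 = 4.2577

4.258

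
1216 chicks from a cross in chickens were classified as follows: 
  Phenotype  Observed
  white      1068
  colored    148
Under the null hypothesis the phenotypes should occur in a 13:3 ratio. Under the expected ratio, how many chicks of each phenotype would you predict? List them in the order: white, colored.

988, 228

Under the 13:3 hypothesis (Σ ratio = 16, N = 1216):
  white: 1216 × 13/16 = 988
  colored: 1216 × 3/16 = 228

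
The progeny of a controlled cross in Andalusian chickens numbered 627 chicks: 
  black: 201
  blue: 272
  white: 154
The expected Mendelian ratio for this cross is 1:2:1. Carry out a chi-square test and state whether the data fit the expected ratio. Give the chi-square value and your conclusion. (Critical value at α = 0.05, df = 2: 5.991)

Total ratio parts = 4. Expected numbers out of 627:
  black: 627 × 1/4 = 156.75
  blue: 627 × 2/4 = 313.5
  white: 627 × 1/4 = 156.75
χ² = Σ (O − E)² / E
  black: (201 − 156.75)² / 156.75 = 12.4916
  blue: (272 − 313.5)² / 313.5 = 5.4936
  white: (154 − 156.75)² / 156.75 = 0.0482
χ² = 12.4916 + 5.4936 + 0.0482 = 18.0334 ≈ 18.033
Degrees of freedom = 3 − 1 = 2; critical value at α = 0.05 is 5.991.
Since 18.033 > 5.991, we reject the null hypothesis — the data do not fit the 1:2:1 ratio.

18.033; not consistent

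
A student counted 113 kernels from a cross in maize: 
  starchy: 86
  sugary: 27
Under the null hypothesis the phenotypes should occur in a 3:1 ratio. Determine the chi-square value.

Expected counts for N = 113 under a 3:1 ratio (total parts = 4):
  starchy: 113 × 3/4 = 84.75
  sugary: 113 × 1/4 = 28.25
χ² = Σ (O − E)² / E
  starchy: (86 − 84.75)² / 84.75 = 0.0184
  sugary: (27 − 28.25)² / 28.25 = 0.0553
χ² = 0.0184 + 0.0553 = 0.0737 ≈ 0.074

0.074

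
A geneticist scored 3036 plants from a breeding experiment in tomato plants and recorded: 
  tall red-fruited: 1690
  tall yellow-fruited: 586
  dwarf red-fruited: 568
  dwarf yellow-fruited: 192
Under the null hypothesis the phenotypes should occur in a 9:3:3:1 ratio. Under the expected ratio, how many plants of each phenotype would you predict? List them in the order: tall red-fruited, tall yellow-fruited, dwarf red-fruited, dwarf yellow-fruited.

Under the 9:3:3:1 hypothesis (Σ ratio = 16, N = 3036):
  tall red-fruited: 3036 × 9/16 = 1707.75
  tall yellow-fruited: 3036 × 3/16 = 569.25
  dwarf red-fruited: 3036 × 3/16 = 569.25
  dwarf yellow-fruited: 3036 × 1/16 = 189.75

1707.75, 569.25, 569.25, 189.75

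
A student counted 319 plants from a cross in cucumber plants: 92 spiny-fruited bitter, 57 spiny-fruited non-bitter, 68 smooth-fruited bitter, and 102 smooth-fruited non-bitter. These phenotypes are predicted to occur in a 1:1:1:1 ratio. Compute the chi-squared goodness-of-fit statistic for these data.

Expected counts for N = 319 under a 1:1:1:1 ratio (total parts = 4):
  spiny-fruited bitter: 319 × 1/4 = 79.75
  spiny-fruited non-bitter: 319 × 1/4 = 79.75
  smooth-fruited bitter: 319 × 1/4 = 79.75
  smooth-fruited non-bitter: 319 × 1/4 = 79.75
χ² = Σ (O − E)² / E
  spiny-fruited bitter: (92 − 79.75)² / 79.75 = 1.8817
  spiny-fruited non-bitter: (57 − 79.75)² / 79.75 = 6.4898
  smooth-fruited bitter: (68 − 79.75)² / 79.75 = 1.7312
  smooth-fruited non-bitter: (102 − 79.75)² / 79.75 = 6.2077
χ² = 1.8817 + 6.4898 + 1.7312 + 6.2077 = 16.3104 ≈ 16.310

16.310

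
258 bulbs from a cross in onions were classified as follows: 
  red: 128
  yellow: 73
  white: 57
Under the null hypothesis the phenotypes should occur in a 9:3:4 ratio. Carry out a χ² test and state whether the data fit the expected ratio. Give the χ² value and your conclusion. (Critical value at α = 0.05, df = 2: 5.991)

15.428; not consistent

The 9:3:4 ratio has 16 parts, so with N = 258 the expected counts are:
  red: 258 × 9/16 = 145.125
  yellow: 258 × 3/16 = 48.375
  white: 258 × 4/16 = 64.5
χ² = Σ (O − E)² / E
  red: (128 − 145.125)² / 145.125 = 2.0208
  yellow: (73 − 48.375)² / 48.375 = 12.5352
  white: (57 − 64.5)² / 64.5 = 0.8721
χ² = 2.0208 + 12.5352 + 0.8721 = 15.4281 ≈ 15.428
Degrees of freedom = 3 − 1 = 2; critical value at α = 0.05 is 5.991.
Since 15.428 > 5.991, we reject the null hypothesis — the data do not fit the 9:3:4 ratio.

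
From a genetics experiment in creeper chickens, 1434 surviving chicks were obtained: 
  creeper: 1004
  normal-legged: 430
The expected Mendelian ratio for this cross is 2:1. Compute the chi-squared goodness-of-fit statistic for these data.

Total ratio parts = 3. Expected numbers out of 1434:
  creeper: 1434 × 2/3 = 956
  normal-legged: 1434 × 1/3 = 478
χ² = Σ (O − E)² / E
  creeper: (1004 − 956)² / 956 = 2.4100
  normal-legged: (430 − 478)² / 478 = 4.8201
χ² = 2.4100 + 4.8201 = 7.2301 ≈ 7.230

7.230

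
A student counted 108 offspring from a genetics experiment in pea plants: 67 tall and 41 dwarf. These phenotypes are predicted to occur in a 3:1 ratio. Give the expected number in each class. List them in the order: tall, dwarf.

81, 27

The 3:1 ratio has 4 parts, so with N = 108 the expected counts are:
  tall: 108 × 3/4 = 81
  dwarf: 108 × 1/4 = 27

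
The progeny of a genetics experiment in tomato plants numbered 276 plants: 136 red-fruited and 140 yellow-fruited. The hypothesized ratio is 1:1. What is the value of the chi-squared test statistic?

Under the 1:1 hypothesis (Σ ratio = 2, N = 276):
  red-fruited: 276 × 1/2 = 138
  yellow-fruited: 276 × 1/2 = 138
χ² = Σ (O − E)² / E
  red-fruited: (136 − 138)² / 138 = 0.0290
  yellow-fruited: (140 − 138)² / 138 = 0.0290
χ² = 0.0290 + 0.0290 = 0.058

0.058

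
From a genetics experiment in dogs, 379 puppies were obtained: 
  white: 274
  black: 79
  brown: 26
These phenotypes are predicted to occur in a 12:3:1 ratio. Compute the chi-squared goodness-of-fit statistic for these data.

1.482

Total ratio parts = 16. Expected numbers out of 379:
  white: 379 × 12/16 = 284.25
  black: 379 × 3/16 = 71.0625
  brown: 379 × 1/16 = 23.6875
χ² = Σ (O − E)² / E
  white: (274 − 284.25)² / 284.25 = 0.3696
  black: (79 − 71.0625)² / 71.0625 = 0.8866
  brown: (26 − 23.6875)² / 23.6875 = 0.2258
χ² = 0.3696 + 0.8866 + 0.2258 = 1.482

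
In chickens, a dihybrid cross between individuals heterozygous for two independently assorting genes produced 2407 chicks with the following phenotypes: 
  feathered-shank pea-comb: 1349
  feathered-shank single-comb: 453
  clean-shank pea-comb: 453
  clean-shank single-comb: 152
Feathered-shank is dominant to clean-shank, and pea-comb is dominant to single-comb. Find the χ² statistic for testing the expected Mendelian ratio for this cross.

0.047

A dihybrid F₂ with independent assortment and complete dominance at both loci gives a 9:3:3:1 phenotypic ratio.
Total ratio parts = 16. Expected numbers out of 2407:
  feathered-shank pea-comb: 2407 × 9/16 = 1353.9375
  feathered-shank single-comb: 2407 × 3/16 = 451.3125
  clean-shank pea-comb: 2407 × 3/16 = 451.3125
  clean-shank single-comb: 2407 × 1/16 = 150.4375
χ² = Σ (O − E)² / E
  feathered-shank pea-comb: (1349 − 1353.9375)² / 1353.9375 = 0.0180
  feathered-shank single-comb: (453 − 451.3125)² / 451.3125 = 0.0063
  clean-shank pea-comb: (453 − 451.3125)² / 451.3125 = 0.0063
  clean-shank single-comb: (152 − 150.4375)² / 150.4375 = 0.0162
χ² = 0.0180 + 0.0063 + 0.0063 + 0.0162 = 0.0468 ≈ 0.047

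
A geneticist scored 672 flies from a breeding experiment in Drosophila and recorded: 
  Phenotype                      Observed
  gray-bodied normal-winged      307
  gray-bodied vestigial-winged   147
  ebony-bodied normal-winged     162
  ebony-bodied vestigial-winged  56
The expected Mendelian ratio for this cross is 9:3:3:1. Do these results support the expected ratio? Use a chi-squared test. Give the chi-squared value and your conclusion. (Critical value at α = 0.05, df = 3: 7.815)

Under the 9:3:3:1 hypothesis (Σ ratio = 16, N = 672):
  gray-bodied normal-winged: 672 × 9/16 = 378
  gray-bodied vestigial-winged: 672 × 3/16 = 126
  ebony-bodied normal-winged: 672 × 3/16 = 126
  ebony-bodied vestigial-winged: 672 × 1/16 = 42
χ² = Σ (O − E)² / E
  gray-bodied normal-winged: (307 − 378)² / 378 = 13.3360
  gray-bodied vestigial-winged: (147 − 126)² / 126 = 3.5000
  ebony-bodied normal-winged: (162 − 126)² / 126 = 10.2857
  ebony-bodied vestigial-winged: (56 − 42)² / 42 = 4.6667
χ² = 13.3360 + 3.5000 + 10.2857 + 4.6667 = 31.7884 ≈ 31.788
Degrees of freedom = 4 − 1 = 3; critical value at α = 0.05 is 7.815.
Since 31.788 > 7.815, we reject the null hypothesis — the data do not fit the 9:3:3:1 ratio.

31.788; not consistent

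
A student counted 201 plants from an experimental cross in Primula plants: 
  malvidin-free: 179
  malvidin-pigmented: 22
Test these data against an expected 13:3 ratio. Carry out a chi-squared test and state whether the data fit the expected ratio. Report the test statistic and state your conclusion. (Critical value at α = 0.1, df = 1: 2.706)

8.037; not consistent

Total ratio parts = 16. Expected numbers out of 201:
  malvidin-free: 201 × 13/16 = 163.3125
  malvidin-pigmented: 201 × 3/16 = 37.6875
χ² = Σ (O − E)² / E
  malvidin-free: (179 − 163.3125)² / 163.3125 = 1.5069
  malvidin-pigmented: (22 − 37.6875)² / 37.6875 = 6.5300
χ² = 1.5069 + 6.5300 = 8.0369 ≈ 8.037
Degrees of freedom = 2 − 1 = 1; critical value at α = 0.1 is 2.706.
Since 8.037 > 2.706, we reject the null hypothesis — the data do not fit the 13:3 ratio.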